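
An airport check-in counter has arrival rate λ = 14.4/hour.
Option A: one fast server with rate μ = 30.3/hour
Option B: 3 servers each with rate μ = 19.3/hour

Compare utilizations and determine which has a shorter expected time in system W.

Option A: single server μ = 30.3 (M/M/1)
  ρ_A = 14.4/30.3 = 0.4752
  W_A = 1/(μ-λ) = 1/(30.3-14.4) = 1/15.90 = 0.06289

Option B: 3 servers μ = 19.3 (M/M/3)
  ρ_B = λ/(cμ) = 14.4/(3×19.3) = 0.2487
  Offered load a = λ/μ = cρ = 14.4/19.3 = 0.7461
  P₀ = [ Σₙ₌₀^2 aⁿ/n! + a^3/(3!(1-ρ)) ]⁻¹
  Σ = a^0/0! + a^1/1! + a^2/2! = 1.00000 + 0.746114 + 0.278343 = 2.0245
  a^3/(3!(1-ρ)) = 0.41535/(6 × 0.75130) = 0.09214
  P₀ = 1/(2.02446 + 0.0921411) = 0.4725
  Lq = P₀·a^3·ρ / (3!(1-ρ)²) = 0.4725 × 0.4154 × 0.2487 / (6 × 0.5644) = 0.01441
  Wq_B = Lq/λ = 0.01441/14.4 = 0.001001
  W_B = Wq_B + 1/μ = 0.001001 + 0.05181 = 0.05281

Since W_B = 0.05281 < W_A = 0.06289, Option B (multiple servers) has the shorter time in system.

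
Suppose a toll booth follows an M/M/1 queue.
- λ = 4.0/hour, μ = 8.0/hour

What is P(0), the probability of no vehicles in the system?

ρ = λ/μ = 4.0/8.0 = 0.5000
P(0) = 1 - ρ = 1 - 0.5000 = 0.5000
The server is idle 50.00% of the time.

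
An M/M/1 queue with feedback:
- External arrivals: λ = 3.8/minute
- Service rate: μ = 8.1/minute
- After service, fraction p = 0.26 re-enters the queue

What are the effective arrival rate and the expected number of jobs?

Effective arrival rate: λ_eff = λ/(1-p) = 3.8/(1-0.26) = 3.8/0.74 = 5.13514
ρ = λ_eff/μ = 5.13514/8.1 = 0.63397
L = ρ/(1-ρ) = 0.63397/(1-0.63397) = 1.7320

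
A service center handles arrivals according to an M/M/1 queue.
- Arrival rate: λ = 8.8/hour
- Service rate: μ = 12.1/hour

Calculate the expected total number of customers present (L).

ρ = λ/μ = 8.8/12.1 = 0.7273
For M/M/1: L = λ/(μ-λ)
L = 8.8/(12.1-8.8) = 8.8/3.30
L = 2.6667 customers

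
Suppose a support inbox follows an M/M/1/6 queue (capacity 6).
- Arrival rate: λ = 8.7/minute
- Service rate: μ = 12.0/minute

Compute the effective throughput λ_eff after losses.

ρ = λ/μ = 8.7/12.0 = 0.7250
P₀ = (1-ρ)/(1-ρ^(K+1)) = (1-0.7250)/(1-0.7250^7) = 0.2750/0.8947 = 0.3074
P_K = P₀×ρ^K = 0.307360 × 0.7250^6 = 0.307360 × 0.145221 = 0.04464
λ_eff = λ(1-P_K) = 8.7 × (1 - 0.044635) = 8.7 × 0.95537 = 8.3117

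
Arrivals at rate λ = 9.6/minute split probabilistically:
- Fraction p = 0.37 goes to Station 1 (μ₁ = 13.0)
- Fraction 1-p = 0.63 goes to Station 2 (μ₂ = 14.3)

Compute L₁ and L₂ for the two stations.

Effective rates: λ₁ = 9.6×0.37 = 3.552, λ₂ = 9.6×0.63 = 6.048
Station 1: ρ₁ = 3.552/13.0 = 0.27323, L₁ = ρ₁/(1-ρ₁) = 0.27323/(1-0.27323) = 0.3760
Station 2: ρ₂ = 6.048/14.3 = 0.42294, L₂ = ρ₂/(1-ρ₂) = 0.42294/(1-0.42294) = 0.7329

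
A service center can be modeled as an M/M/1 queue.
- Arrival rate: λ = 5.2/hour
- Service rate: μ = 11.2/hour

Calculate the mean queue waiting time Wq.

First, compute utilization: ρ = λ/μ = 5.2/11.2 = 0.4643
For M/M/1: Wq = λ/(μ(μ-λ))
Wq = 5.2/(11.2 × (11.2-5.2))
Wq = 5.2/(11.2 × 6.00)
Wq = 0.07738 hours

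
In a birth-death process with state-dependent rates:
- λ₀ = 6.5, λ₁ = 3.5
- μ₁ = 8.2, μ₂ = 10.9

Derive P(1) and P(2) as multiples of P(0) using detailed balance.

Balance equations:
State 0: λ₀P₀ = μ₁P₁ → P₁ = (λ₀/μ₁)P₀ = (6.5/8.2)P₀ = 0.7927P₀
State 1: P₂ = (λ₀λ₁)/(μ₁μ₂)P₀ = (6.5×3.5)/(8.2×10.9)P₀ = 0.2545P₀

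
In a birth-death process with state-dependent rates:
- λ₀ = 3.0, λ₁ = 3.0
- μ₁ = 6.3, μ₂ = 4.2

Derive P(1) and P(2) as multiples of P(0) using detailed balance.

Balance equations:
State 0: λ₀P₀ = μ₁P₁ → P₁ = (λ₀/μ₁)P₀ = (3.0/6.3)P₀ = 0.4762P₀
State 1: P₂ = (λ₀λ₁)/(μ₁μ₂)P₀ = (3.0×3.0)/(6.3×4.2)P₀ = 0.3401P₀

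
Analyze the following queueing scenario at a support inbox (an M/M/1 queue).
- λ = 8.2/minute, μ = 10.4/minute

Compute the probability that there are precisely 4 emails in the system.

ρ = λ/μ = 8.2/10.4 = 0.78846
P(n) = (1-ρ)ρⁿ
P(4) = (1-0.78846) × 0.78846^4
P(4) = 0.21154 × 0.38647
P(4) = 0.08175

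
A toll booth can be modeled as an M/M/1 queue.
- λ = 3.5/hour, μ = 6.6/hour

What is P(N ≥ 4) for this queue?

ρ = λ/μ = 3.5/6.6 = 0.530303
P(N ≥ n) = ρⁿ
P(N ≥ 4) = 0.530303^4
P(N ≥ 4) = 0.07909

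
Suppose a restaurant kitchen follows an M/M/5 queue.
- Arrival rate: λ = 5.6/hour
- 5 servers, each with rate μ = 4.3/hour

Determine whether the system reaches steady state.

Stability requires ρ = λ/(cμ) < 1
ρ = 5.6/(5 × 4.3) = 5.6/21.50 = 0.2605
Since 0.2605 < 1, the system is STABLE.
The servers are busy 26.05% of the time.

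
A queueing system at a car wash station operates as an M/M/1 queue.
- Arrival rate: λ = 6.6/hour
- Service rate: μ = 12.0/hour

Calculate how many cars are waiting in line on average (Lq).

ρ = λ/μ = 6.6/12.0 = 0.5500
For M/M/1: Lq = λ²/(μ(μ-λ))
Lq = 43.56/(12.0 × 5.40)
Lq = 0.6722 cars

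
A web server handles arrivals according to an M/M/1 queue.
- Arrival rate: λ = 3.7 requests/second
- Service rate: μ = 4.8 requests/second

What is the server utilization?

Server utilization: ρ = λ/μ
ρ = 3.7/4.8 = 0.7708
The server is busy 77.08% of the time.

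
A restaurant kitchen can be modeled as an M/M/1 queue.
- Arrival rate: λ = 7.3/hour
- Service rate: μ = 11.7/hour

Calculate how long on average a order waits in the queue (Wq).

First, compute utilization: ρ = λ/μ = 7.3/11.7 = 0.6239
For M/M/1: Wq = λ/(μ(μ-λ))
Wq = 7.3/(11.7 × (11.7-7.3))
Wq = 7.3/(11.7 × 4.40)
Wq = 0.1418 hours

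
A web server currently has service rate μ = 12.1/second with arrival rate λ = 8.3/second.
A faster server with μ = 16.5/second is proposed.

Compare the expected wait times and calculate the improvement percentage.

System 1: ρ₁ = 8.3/12.1 = 0.6860, W₁ = 1/(12.1-8.3) = 0.26316
System 2: ρ₂ = 8.3/16.5 = 0.5030, W₂ = 1/(16.5-8.3) = 0.12195
Improvement: (W₁-W₂)/W₁ = (0.26316-0.12195)/0.26316 = 53.66%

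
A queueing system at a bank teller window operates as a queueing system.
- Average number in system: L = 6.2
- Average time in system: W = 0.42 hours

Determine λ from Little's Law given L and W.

Little's Law: L = λW, so λ = L/W
λ = 6.2/0.42 = 14.7619 transactions/hour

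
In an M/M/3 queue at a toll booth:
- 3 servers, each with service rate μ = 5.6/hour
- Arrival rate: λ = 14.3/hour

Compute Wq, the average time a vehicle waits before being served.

Traffic intensity: ρ = λ/(cμ) = 14.3/(3×5.6) = 0.8512
Since ρ = 0.8512 < 1, system is stable.
Offered load a = λ/μ = cρ = 14.3/5.6 = 2.5536
P₀ = [ Σₙ₌₀^2 aⁿ/n! + a^3/(3!(1-ρ)) ]⁻¹
Σ = a^0/0! + a^1/1! + a^2/2! = 1.00000 + 2.55357 + 3.26036 = 6.8139
a^3/(3!(1-ρ)) = 16.65114/(6 × 0.1488095) = 18.6493
P₀ = 1/(6.8139 + 18.6493) = 0.03927
Lq = P₀·a^3·ρ / (3!(1-ρ)²) = 0.039272 × 16.6511 × 0.85119 / (6 × 0.022144) = 4.1893
Wq = Lq/λ = 4.1893/14.3 = 0.2930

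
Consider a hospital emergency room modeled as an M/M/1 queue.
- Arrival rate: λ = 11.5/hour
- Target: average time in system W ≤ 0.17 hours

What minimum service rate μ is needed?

For M/M/1: W = 1/(μ-λ)
Need W ≤ 0.17, so 1/(μ-λ) ≤ 0.17
μ - λ ≥ 1/0.17 = 5.8824
μ ≥ 11.5 + 5.8824 = 17.3824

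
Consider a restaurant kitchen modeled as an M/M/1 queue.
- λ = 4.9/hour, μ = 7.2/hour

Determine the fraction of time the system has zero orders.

ρ = λ/μ = 4.9/7.2 = 0.6806
P(0) = 1 - ρ = 1 - 0.6806 = 0.3194
The server is idle 31.94% of the time.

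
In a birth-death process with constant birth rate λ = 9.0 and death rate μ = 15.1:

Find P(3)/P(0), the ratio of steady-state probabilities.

For constant rates: P(n)/P(0) = (λ/μ)^n
P(3)/P(0) = (9.0/15.1)^3 = 0.5960^3 = 0.2117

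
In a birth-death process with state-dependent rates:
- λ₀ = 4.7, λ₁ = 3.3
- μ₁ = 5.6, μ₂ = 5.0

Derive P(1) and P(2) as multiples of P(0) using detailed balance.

Balance equations:
State 0: λ₀P₀ = μ₁P₁ → P₁ = (λ₀/μ₁)P₀ = (4.7/5.6)P₀ = 0.8393P₀
State 1: P₂ = (λ₀λ₁)/(μ₁μ₂)P₀ = (4.7×3.3)/(5.6×5.0)P₀ = 0.5539P₀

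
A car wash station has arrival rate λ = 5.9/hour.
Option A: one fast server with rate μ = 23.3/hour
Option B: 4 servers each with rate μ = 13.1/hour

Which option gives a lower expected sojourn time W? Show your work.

Option A: single server μ = 23.3 (M/M/1)
  ρ_A = 5.9/23.3 = 0.2532
  W_A = 1/(μ-λ) = 1/(23.3-5.9) = 1/17.40 = 0.05747

Option B: 4 servers μ = 13.1 (M/M/4)
  ρ_B = λ/(cμ) = 5.9/(4×13.1) = 0.1126
  Offered load a = λ/μ = cρ = 5.9/13.1 = 0.4504
  P₀ = [ Σₙ₌₀^3 aⁿ/n! + a^4/(4!(1-ρ)) ]⁻¹
  Σ = a^0/0! + a^1/1! + a^2/2! + a^3/3! = 1.0000 + 0.4504 + 0.1014 + 0.01523 = 1.5670
  a^4/(4!(1-ρ)) = 0.04115/(24 × 0.8874) = 0.001932
  P₀ = 1/(1.5670 + 0.001932) = 0.6374
  Lq = P₀·a^4·ρ / (4!(1-ρ)²) = 0.63736 × 0.041146 × 0.11260 / (24 × 0.78749) = 0.0001562
  Wq_B = Lq/λ = 0.00015623/5.9 = 0.000026480
  W_B = Wq_B + 1/μ = 0.000026480 + 0.076336 = 0.07636

Since W_A = 0.05747 < W_B = 0.07636, Option A (single fast server) has the shorter time in system.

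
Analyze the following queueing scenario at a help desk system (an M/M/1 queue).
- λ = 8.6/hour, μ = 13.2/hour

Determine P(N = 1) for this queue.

ρ = λ/μ = 8.6/13.2 = 0.6515
P(n) = (1-ρ)ρⁿ
P(1) = (1-0.6515) × 0.6515^1
P(1) = 0.3485 × 0.6515
P(1) = 0.2270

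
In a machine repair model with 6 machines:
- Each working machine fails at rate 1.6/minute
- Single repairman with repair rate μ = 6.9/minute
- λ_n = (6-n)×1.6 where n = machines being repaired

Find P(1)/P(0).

P(1)/P(0) = ∏_{i=0}^{1-1} λ_i/μ_{i+1}
= (6-0)×1.6/6.9
= 1.3913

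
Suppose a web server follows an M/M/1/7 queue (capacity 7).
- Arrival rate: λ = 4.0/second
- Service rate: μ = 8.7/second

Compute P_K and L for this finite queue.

ρ = λ/μ = 4.0/8.7 = 0.45977
P₀ = (1-ρ)/(1-ρ^(K+1)) = (1-0.45977)/(1-0.45977^8) = 0.5402/0.9980 = 0.5413
P_K = P₀×ρ^K = 0.5413 × 0.45977^7 = 0.5413 × 0.004343 = 0.002351
Blocking probability P_7 = 0.002351 (0.24%)
L = ρ[1 - (K+1)ρ^K + Kρ^(K+1)] / [(1-ρ)(1-ρ^(K+1))]
L = 0.45977 × (1 - 8×0.004343 + 7×0.001997) / ((1 - 0.45977) × (1 - 0.001997)) = 0.8351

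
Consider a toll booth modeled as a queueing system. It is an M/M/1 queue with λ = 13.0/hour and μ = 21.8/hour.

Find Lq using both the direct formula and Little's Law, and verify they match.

Method 1 (direct): Lq = λ²/(μ(μ-λ)) = 169.00/(21.8 × 8.80) = 0.8809

Method 2 (Little's Law):
W = 1/(μ-λ) = 1/8.80 = 0.113636
Wq = W - 1/μ = 0.113636 - 0.0458716 = 0.06776
Lq = λWq = 13.0 × 0.06776 = 0.8809 ✔ (matches Method 1)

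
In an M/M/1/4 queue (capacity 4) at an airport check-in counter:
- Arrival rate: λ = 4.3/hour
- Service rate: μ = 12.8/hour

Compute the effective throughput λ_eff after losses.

ρ = λ/μ = 4.3/12.8 = 0.33594
P₀ = (1-ρ)/(1-ρ^(K+1)) = (1-0.33594)/(1-0.33594^5) = 0.66406/0.99572 = 0.6669
P_K = P₀×ρ^K = 0.66691 × 0.33594^4 = 0.66691 × 0.012736 = 0.008494
λ_eff = λ(1-P_K) = 4.3 × (1 - 0.008494) = 4.3 × 0.99151 = 4.2635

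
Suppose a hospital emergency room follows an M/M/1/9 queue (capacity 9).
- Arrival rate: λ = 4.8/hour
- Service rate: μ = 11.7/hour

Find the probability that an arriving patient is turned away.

ρ = λ/μ = 4.8/11.7 = 0.41026
P₀ = (1-ρ)/(1-ρ^(K+1)) = (1-0.41026)/(1-0.41026^10) = 0.5897/0.9999 = 0.5898
P_K = P₀×ρ^K = 0.5898 × 0.41026^9 = 0.5898 × 0.0003293 = 0.0001942
Blocking probability = 0.01942%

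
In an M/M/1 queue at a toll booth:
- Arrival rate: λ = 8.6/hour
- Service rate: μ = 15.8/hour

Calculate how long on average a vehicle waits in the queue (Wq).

First, compute utilization: ρ = λ/μ = 8.6/15.8 = 0.5443
For M/M/1: Wq = λ/(μ(μ-λ))
Wq = 8.6/(15.8 × (15.8-8.6))
Wq = 8.6/(15.8 × 7.20)
Wq = 0.07560 hours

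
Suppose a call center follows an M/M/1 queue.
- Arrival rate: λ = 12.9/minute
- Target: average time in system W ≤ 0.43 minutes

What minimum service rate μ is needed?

For M/M/1: W = 1/(μ-λ)
Need W ≤ 0.43, so 1/(μ-λ) ≤ 0.43
μ - λ ≥ 1/0.43 = 2.3256
μ ≥ 12.9 + 2.3256 = 15.2256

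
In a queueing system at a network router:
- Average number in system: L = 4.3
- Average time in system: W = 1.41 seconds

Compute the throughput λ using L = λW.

Little's Law: L = λW, so λ = L/W
λ = 4.3/1.41 = 3.0496 packets/second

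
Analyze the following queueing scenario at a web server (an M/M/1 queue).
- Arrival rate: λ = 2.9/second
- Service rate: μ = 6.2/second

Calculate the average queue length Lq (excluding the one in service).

ρ = λ/μ = 2.9/6.2 = 0.4677
For M/M/1: Lq = λ²/(μ(μ-λ))
Lq = 8.41/(6.2 × 3.30)
Lq = 0.4110 requests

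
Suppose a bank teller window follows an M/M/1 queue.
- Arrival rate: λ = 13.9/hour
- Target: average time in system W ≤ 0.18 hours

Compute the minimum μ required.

For M/M/1: W = 1/(μ-λ)
Need W ≤ 0.18, so 1/(μ-λ) ≤ 0.18
μ - λ ≥ 1/0.18 = 5.5556
μ ≥ 13.9 + 5.5556 = 19.4556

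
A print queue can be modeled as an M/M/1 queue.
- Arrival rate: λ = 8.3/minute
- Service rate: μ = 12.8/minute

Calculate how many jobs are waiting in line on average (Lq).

ρ = λ/μ = 8.3/12.8 = 0.6484
For M/M/1: Lq = λ²/(μ(μ-λ))
Lq = 68.89/(12.8 × 4.50)
Lq = 1.1960 jobs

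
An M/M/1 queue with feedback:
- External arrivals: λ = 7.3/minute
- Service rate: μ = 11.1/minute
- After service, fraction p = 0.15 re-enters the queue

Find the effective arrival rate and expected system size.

Effective arrival rate: λ_eff = λ/(1-p) = 7.3/(1-0.15) = 7.3/0.85 = 8.58824
ρ = λ_eff/μ = 8.58824/11.1 = 0.773715
L = ρ/(1-ρ) = 0.773715/(1-0.773715) = 3.4192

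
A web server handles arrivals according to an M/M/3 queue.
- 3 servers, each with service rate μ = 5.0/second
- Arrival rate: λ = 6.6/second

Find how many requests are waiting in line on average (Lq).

Traffic intensity: ρ = λ/(cμ) = 6.6/(3×5.0) = 0.4400
Since ρ = 0.4400 < 1, system is stable.
Offered load a = λ/μ = cρ = 6.6/5.0 = 1.3200
P₀ = [ Σₙ₌₀^2 aⁿ/n! + a^3/(3!(1-ρ)) ]⁻¹
Σ = a^0/0! + a^1/1! + a^2/2! = 1.0000 + 1.3200 + 0.8712 = 3.1912
a^3/(3!(1-ρ)) = 2.3000/(6 × 0.5600) = 0.6845
P₀ = 1/(3.1912 + 0.6845) = 0.2580
Lq = P₀·a^3·ρ / (3!(1-ρ)²) = 0.2580 × 2.3000 × 0.4400 / (6 × 0.3136) = 0.1388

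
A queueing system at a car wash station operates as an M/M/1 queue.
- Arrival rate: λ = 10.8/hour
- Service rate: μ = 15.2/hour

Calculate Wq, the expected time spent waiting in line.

First, compute utilization: ρ = λ/μ = 10.8/15.2 = 0.7105
For M/M/1: Wq = λ/(μ(μ-λ))
Wq = 10.8/(15.2 × (15.2-10.8))
Wq = 10.8/(15.2 × 4.40)
Wq = 0.1615 hours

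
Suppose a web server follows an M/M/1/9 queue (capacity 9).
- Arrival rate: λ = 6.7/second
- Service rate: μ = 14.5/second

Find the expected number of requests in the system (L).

ρ = λ/μ = 6.7/14.5 = 0.46207
P₀ = (1-ρ)/(1-ρ^(K+1)) = (1-0.46207)/(1-0.46207^10) = 0.53793/0.99956 = 0.5382
P_K = P₀×ρ^K = 0.5382 × 0.46207^9 = 0.5382 × 0.0009602 = 0.0005168
L = ρ[1 - (K+1)ρ^K + Kρ^(K+1)] / [(1-ρ)(1-ρ^(K+1))]
L = 0.46207 × (1 - 10×0.0009602 + 9×0.0004437) / ((1 - 0.46207) × (1 - 0.0004437)) = 0.8545 requests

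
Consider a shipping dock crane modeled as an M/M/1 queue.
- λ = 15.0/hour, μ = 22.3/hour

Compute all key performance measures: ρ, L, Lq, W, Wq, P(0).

Step 1: ρ = λ/μ = 15.0/22.3 = 0.6726
Step 2: L = λ/(μ-λ) = 15.0/7.30 = 2.0548
Step 3: Lq = λ²/(μ(μ-λ)) = 225.00/(22.3×7.30) = 1.3821
Step 4: W = 1/(μ-λ) = 1/7.30 = 0.136986
Step 5: Wq = λ/(μ(μ-λ)) = 15.0/(22.3×7.30) = 0.09214
Step 6: P(0) = 1-ρ = 0.3274
Verify: L = λW = 15.0×0.136986 = 2.0548 ✔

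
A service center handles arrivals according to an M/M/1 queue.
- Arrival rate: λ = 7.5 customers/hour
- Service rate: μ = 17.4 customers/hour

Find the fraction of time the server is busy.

Server utilization: ρ = λ/μ
ρ = 7.5/17.4 = 0.4310
The server is busy 43.10% of the time.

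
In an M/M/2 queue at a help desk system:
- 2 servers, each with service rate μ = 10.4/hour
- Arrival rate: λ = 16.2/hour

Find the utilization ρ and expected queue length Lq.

Traffic intensity: ρ = λ/(cμ) = 16.2/(2×10.4) = 0.7788
Since ρ = 0.7788 < 1, system is stable.
Offered load a = λ/μ = cρ = 16.2/10.4 = 1.5577
P₀ = [ Σₙ₌₀^1 aⁿ/n! + a^2/(2!(1-ρ)) ]⁻¹
Σ = a^0/0! + a^1/1! = 1.0000 + 1.5577 = 2.5577
a^2/(2!(1-ρ)) = 2.42641/(2 × 0.221154) = 5.4858
P₀ = 1/(2.5577 + 5.4858) = 0.1243
Lq = P₀·a^2·ρ / (2!(1-ρ)²) = 0.124324 × 2.42641 × 0.778846 / (2 × 0.0489090) = 2.4019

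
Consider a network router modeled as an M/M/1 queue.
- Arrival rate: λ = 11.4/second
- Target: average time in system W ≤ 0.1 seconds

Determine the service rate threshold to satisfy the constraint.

For M/M/1: W = 1/(μ-λ)
Need W ≤ 0.1, so 1/(μ-λ) ≤ 0.1
μ - λ ≥ 1/0.1 = 10.0000
μ ≥ 11.4 + 10.0000 = 21.4000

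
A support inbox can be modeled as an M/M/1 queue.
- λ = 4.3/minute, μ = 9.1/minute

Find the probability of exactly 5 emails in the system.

ρ = λ/μ = 4.3/9.1 = 0.47253
P(n) = (1-ρ)ρⁿ
P(5) = (1-0.47253) × 0.47253^5
P(5) = 0.5275 × 0.02356
P(5) = 0.01243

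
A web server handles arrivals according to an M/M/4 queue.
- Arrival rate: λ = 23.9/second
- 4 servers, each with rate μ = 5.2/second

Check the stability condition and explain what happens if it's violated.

Stability requires ρ = λ/(cμ) < 1
ρ = 23.9/(4 × 5.2) = 23.9/20.80 = 1.1490
Since 1.1490 ≥ 1, the system is UNSTABLE.
Need c > λ/μ = 23.9/5.2 = 4.60.
Minimum servers needed: c = 5.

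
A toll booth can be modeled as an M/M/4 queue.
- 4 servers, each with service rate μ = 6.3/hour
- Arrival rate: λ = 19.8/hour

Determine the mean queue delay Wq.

Traffic intensity: ρ = λ/(cμ) = 19.8/(4×6.3) = 0.7857
Since ρ = 0.7857 < 1, system is stable.
Offered load a = λ/μ = cρ = 19.8/6.3 = 3.1429
P₀ = [ Σₙ₌₀^3 aⁿ/n! + a^4/(4!(1-ρ)) ]⁻¹
Σ = a^0/0! + a^1/1! + a^2/2! + a^3/3! = 1.00000 + 3.14286 + 4.93878 + 5.17396 = 14.2556
a^4/(4!(1-ρ)) = 97.56601/(24 × 0.2142857) = 18.9712
P₀ = 1/(14.2556 + 18.9712) = 0.03010
Lq = P₀·a^4·ρ / (4!(1-ρ)²) = 0.030096 × 97.5660 × 0.78571 / (24 × 0.045918) = 2.0935
Wq = Lq/λ = 2.0935/19.8 = 0.1057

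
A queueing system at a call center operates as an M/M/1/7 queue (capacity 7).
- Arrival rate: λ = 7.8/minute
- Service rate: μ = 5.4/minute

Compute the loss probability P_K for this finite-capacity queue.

ρ = λ/μ = 7.8/5.4 = 1.44444
P₀ = (1-ρ)/(1-ρ^(K+1)) = (1-1.44444)/(1-1.44444^8) = -0.4444/-17.9494 = 0.02476
P_K = P₀×ρ^K = 0.02476 × 1.44444^7 = 0.02476 × 13.1189 = 0.3248
Blocking probability = 32.48%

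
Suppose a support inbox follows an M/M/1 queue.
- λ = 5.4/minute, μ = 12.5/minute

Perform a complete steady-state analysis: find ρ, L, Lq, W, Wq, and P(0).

Step 1: ρ = λ/μ = 5.4/12.5 = 0.4320
Step 2: L = λ/(μ-λ) = 5.4/7.10 = 0.7606
Step 3: Lq = λ²/(μ(μ-λ)) = 29.16/(12.5×7.10) = 0.3286
Step 4: W = 1/(μ-λ) = 1/7.10 = 0.14085
Step 5: Wq = λ/(μ(μ-λ)) = 5.4/(12.5×7.10) = 0.06085
Step 6: P(0) = 1-ρ = 0.5680
Verify: L = λW = 5.4×0.14085 = 0.7606 ✔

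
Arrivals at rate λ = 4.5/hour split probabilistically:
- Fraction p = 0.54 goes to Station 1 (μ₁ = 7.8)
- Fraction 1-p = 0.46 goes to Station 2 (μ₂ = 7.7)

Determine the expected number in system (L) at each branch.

Effective rates: λ₁ = 4.5×0.54 = 2.43, λ₂ = 4.5×0.46 = 2.07
Station 1: ρ₁ = 2.43/7.8 = 0.31154, L₁ = ρ₁/(1-ρ₁) = 0.31154/(1-0.31154) = 0.4525
Station 2: ρ₂ = 2.07/7.7 = 0.26883, L₂ = ρ₂/(1-ρ₂) = 0.26883/(1-0.26883) = 0.3677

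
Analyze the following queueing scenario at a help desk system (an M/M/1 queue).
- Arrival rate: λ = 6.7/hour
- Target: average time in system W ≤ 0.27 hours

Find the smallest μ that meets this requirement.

For M/M/1: W = 1/(μ-λ)
Need W ≤ 0.27, so 1/(μ-λ) ≤ 0.27
μ - λ ≥ 1/0.27 = 3.7037
μ ≥ 6.7 + 3.7037 = 10.4037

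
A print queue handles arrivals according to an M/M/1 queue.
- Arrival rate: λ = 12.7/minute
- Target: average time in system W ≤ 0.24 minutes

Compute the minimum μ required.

For M/M/1: W = 1/(μ-λ)
Need W ≤ 0.24, so 1/(μ-λ) ≤ 0.24
μ - λ ≥ 1/0.24 = 4.1667
μ ≥ 12.7 + 4.1667 = 16.8667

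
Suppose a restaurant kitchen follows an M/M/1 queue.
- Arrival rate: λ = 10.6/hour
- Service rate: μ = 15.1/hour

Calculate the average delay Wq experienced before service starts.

First, compute utilization: ρ = λ/μ = 10.6/15.1 = 0.7020
For M/M/1: Wq = λ/(μ(μ-λ))
Wq = 10.6/(15.1 × (15.1-10.6))
Wq = 10.6/(15.1 × 4.50)
Wq = 0.1560 hours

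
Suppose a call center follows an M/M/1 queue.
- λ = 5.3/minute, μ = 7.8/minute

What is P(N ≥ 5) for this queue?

ρ = λ/μ = 5.3/7.8 = 0.67949
P(N ≥ n) = ρⁿ
P(N ≥ 5) = 0.67949^5
P(N ≥ 5) = 0.1448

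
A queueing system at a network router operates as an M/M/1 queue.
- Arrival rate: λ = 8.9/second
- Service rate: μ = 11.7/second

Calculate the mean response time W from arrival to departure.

First, compute utilization: ρ = λ/μ = 8.9/11.7 = 0.7607
For M/M/1: W = 1/(μ-λ)
W = 1/(11.7-8.9) = 1/2.80
W = 0.3571 seconds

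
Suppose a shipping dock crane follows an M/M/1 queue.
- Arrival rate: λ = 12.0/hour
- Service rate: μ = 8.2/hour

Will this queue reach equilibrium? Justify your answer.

Stability requires ρ = λ/(cμ) < 1
ρ = 12.0/(1 × 8.2) = 12.0/8.20 = 1.4634
Since 1.4634 ≥ 1, the system is UNSTABLE.
Queue grows without bound. Need μ > λ = 12.0.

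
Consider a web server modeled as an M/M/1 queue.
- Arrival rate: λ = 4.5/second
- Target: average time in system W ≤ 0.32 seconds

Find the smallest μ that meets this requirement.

For M/M/1: W = 1/(μ-λ)
Need W ≤ 0.32, so 1/(μ-λ) ≤ 0.32
μ - λ ≥ 1/0.32 = 3.1250
μ ≥ 4.5 + 3.1250 = 7.6250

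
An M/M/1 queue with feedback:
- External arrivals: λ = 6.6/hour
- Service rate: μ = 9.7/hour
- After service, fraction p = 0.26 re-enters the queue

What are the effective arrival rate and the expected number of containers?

Effective arrival rate: λ_eff = λ/(1-p) = 6.6/(1-0.26) = 6.6/0.74 = 8.91892
ρ = λ_eff/μ = 8.91892/9.7 = 0.919476
L = ρ/(1-ρ) = 0.919476/(1-0.919476) = 11.4187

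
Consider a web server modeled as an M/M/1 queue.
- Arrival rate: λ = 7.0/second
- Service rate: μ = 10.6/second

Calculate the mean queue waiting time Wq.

First, compute utilization: ρ = λ/μ = 7.0/10.6 = 0.6604
For M/M/1: Wq = λ/(μ(μ-λ))
Wq = 7.0/(10.6 × (10.6-7.0))
Wq = 7.0/(10.6 × 3.60)
Wq = 0.1834 seconds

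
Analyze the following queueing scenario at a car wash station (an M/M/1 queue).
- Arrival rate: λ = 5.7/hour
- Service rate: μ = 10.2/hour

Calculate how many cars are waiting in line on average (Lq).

ρ = λ/μ = 5.7/10.2 = 0.5588
For M/M/1: Lq = λ²/(μ(μ-λ))
Lq = 32.49/(10.2 × 4.50)
Lq = 0.7078 cars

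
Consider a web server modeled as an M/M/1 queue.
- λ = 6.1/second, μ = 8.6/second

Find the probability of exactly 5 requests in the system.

ρ = λ/μ = 6.1/8.6 = 0.7093
P(n) = (1-ρ)ρⁿ
P(5) = (1-0.7093) × 0.7093^5
P(5) = 0.29070 × 0.17954
P(5) = 0.05219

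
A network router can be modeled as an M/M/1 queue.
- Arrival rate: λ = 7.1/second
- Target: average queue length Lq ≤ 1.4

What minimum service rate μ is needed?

For M/M/1: Lq = λ²/(μ(μ-λ))
Need Lq ≤ 1.4, i.e. μ(μ-λ) ≥ λ²/1.4
μ² - 7.1μ - 50.41/1.4 ≥ 0  →  μ² - 7.1μ - 36.00714 ≥ 0
Quadratic formula (positive root): μ = [λ + √(λ² + 4×36.00714)]/2
Discriminant: 50.41 + 4×36.00714 = 194.4386, √194.4386 = 13.9441
μ ≥ (7.1 + 13.9441)/2 = 10.5221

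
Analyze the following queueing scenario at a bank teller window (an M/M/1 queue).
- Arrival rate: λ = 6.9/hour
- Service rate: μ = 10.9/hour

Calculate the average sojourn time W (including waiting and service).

First, compute utilization: ρ = λ/μ = 6.9/10.9 = 0.6330
For M/M/1: W = 1/(μ-λ)
W = 1/(10.9-6.9) = 1/4.00
W = 0.2500 hours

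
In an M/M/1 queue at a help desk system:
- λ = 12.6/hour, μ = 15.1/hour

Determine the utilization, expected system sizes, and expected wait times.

Step 1: ρ = λ/μ = 12.6/15.1 = 0.8344
Step 2: L = λ/(μ-λ) = 12.6/2.50 = 5.0400
Step 3: Lq = λ²/(μ(μ-λ)) = 158.76/(15.1×2.50) = 4.2056
Step 4: W = 1/(μ-λ) = 1/2.50 = 0.4000
Step 5: Wq = λ/(μ(μ-λ)) = 12.6/(15.1×2.50) = 0.3338
Step 6: P(0) = 1-ρ = 0.1656
Verify: L = λW = 12.6×0.4000 = 5.0400 ✔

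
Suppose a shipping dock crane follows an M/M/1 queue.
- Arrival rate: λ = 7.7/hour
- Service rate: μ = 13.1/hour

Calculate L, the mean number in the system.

ρ = λ/μ = 7.7/13.1 = 0.5878
For M/M/1: L = λ/(μ-λ)
L = 7.7/(13.1-7.7) = 7.7/5.40
L = 1.4259 containers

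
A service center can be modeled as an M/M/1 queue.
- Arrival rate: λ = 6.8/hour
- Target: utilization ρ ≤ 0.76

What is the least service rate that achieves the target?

ρ = λ/μ, so μ = λ/ρ
μ ≥ 6.8/0.76 = 8.9474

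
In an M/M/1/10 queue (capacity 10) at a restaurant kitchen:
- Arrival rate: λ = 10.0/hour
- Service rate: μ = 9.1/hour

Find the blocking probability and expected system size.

ρ = λ/μ = 10.0/9.1 = 1.0989
P₀ = (1-ρ)/(1-ρ^(K+1)) = (1-1.0989)/(1-1.0989^11) = -0.09890/-1.8219 = 0.05428
P_K = P₀×ρ^K = 0.05428 × 1.0989^10 = 0.05428 × 2.5679 = 0.1394
Blocking probability P_10 = 0.1394 (13.94%)
L = ρ[1 - (K+1)ρ^K + Kρ^(K+1)] / [(1-ρ)(1-ρ^(K+1))]
L = 1.0989 × (1 - 11×2.567921 + 10×2.821889) / ((1 - 1.0989) × (1 - 2.821889)) = 5.9265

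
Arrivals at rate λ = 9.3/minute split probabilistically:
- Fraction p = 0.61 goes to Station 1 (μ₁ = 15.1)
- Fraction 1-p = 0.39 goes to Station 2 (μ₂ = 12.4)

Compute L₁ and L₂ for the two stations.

Effective rates: λ₁ = 9.3×0.61 = 5.673, λ₂ = 9.3×0.39 = 3.627
Station 1: ρ₁ = 5.673/15.1 = 0.3757, L₁ = ρ₁/(1-ρ₁) = 0.3757/(1-0.3757) = 0.6018
Station 2: ρ₂ = 3.627/12.4 = 0.2925, L₂ = ρ₂/(1-ρ₂) = 0.2925/(1-0.2925) = 0.4134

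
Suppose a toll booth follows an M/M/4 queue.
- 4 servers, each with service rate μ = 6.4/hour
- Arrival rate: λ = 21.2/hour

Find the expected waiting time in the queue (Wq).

Traffic intensity: ρ = λ/(cμ) = 21.2/(4×6.4) = 0.8281
Since ρ = 0.8281 < 1, system is stable.
Offered load a = λ/μ = cρ = 21.2/6.4 = 3.3125
P₀ = [ Σₙ₌₀^3 aⁿ/n! + a^4/(4!(1-ρ)) ]⁻¹
Σ = a^0/0! + a^1/1! + a^2/2! + a^3/3! = 1.0000 + 3.3125 + 5.4863 + 6.0578 = 15.8566
a^4/(4!(1-ρ)) = 120.3992/(24 × 0.171875) = 29.1877
P₀ = 1/(15.8566 + 29.1877) = 0.02220
Lq = P₀·a^4·ρ / (4!(1-ρ)²) = 0.0222004 × 120.3992 × 0.828125 / (24 × 0.0295410) = 3.1221
Wq = Lq/λ = 3.1221/21.2 = 0.1473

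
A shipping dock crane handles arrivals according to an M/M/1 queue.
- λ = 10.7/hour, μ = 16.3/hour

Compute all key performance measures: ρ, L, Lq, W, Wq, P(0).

Step 1: ρ = λ/μ = 10.7/16.3 = 0.6564
Step 2: L = λ/(μ-λ) = 10.7/5.60 = 1.9107
Step 3: Lq = λ²/(μ(μ-λ)) = 114.49/(16.3×5.60) = 1.2543
Step 4: W = 1/(μ-λ) = 1/5.60 = 0.17857
Step 5: Wq = λ/(μ(μ-λ)) = 10.7/(16.3×5.60) = 0.1172
Step 6: P(0) = 1-ρ = 0.3436
Verify: L = λW = 10.7×0.17857 = 1.9107 ✔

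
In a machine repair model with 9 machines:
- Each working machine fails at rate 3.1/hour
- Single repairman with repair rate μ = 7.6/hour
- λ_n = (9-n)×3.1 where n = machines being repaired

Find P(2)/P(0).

P(2)/P(0) = ∏_{i=0}^{2-1} λ_i/μ_{i+1}
= (9-0)×3.1/7.6 × (9-1)×3.1/7.6
= 11.9792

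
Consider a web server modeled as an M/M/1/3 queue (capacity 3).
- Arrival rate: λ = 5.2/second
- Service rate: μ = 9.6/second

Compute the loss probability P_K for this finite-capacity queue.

ρ = λ/μ = 5.2/9.6 = 0.54167
P₀ = (1-ρ)/(1-ρ^(K+1)) = (1-0.54167)/(1-0.54167^4) = 0.4583/0.9139 = 0.5015
P_K = P₀×ρ^K = 0.50150 × 0.54167^3 = 0.50150 × 0.15893 = 0.07970
Blocking probability = 7.97%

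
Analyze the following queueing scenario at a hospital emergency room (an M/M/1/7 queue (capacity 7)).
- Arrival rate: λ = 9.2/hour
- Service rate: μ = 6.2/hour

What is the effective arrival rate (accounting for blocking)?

ρ = λ/μ = 9.2/6.2 = 1.48387
P₀ = (1-ρ)/(1-ρ^(K+1)) = (1-1.48387)/(1-1.48387^8) = -0.4839/-22.5054 = 0.02150
P_K = P₀×ρ^K = 0.02150 × 1.48387^7 = 0.02150 × 15.8406 = 0.3406
λ_eff = λ(1-P_K) = 9.2 × (1 - 0.34058) = 9.2 × 0.65942 = 6.0667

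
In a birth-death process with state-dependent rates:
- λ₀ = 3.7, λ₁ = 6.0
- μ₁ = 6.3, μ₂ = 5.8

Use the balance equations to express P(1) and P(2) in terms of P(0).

Balance equations:
State 0: λ₀P₀ = μ₁P₁ → P₁ = (λ₀/μ₁)P₀ = (3.7/6.3)P₀ = 0.5873P₀
State 1: P₂ = (λ₀λ₁)/(μ₁μ₂)P₀ = (3.7×6.0)/(6.3×5.8)P₀ = 0.6076P₀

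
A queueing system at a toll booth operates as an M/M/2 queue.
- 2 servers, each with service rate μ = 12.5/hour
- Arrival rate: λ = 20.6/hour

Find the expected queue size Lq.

Traffic intensity: ρ = λ/(cμ) = 20.6/(2×12.5) = 0.8240
Since ρ = 0.8240 < 1, system is stable.
Offered load a = λ/μ = cρ = 20.6/12.5 = 1.6480
P₀ = [ Σₙ₌₀^1 aⁿ/n! + a^2/(2!(1-ρ)) ]⁻¹
Σ = a^0/0! + a^1/1! = 1.0000 + 1.6480 = 2.6480
a^2/(2!(1-ρ)) = 2.7159/(2 × 0.1760) = 7.7156
P₀ = 1/(2.6480 + 7.7156) = 0.09649
Lq = P₀·a^2·ρ / (2!(1-ρ)²) = 0.096491 × 2.7159 × 0.82400 / (2 × 0.030976) = 3.4856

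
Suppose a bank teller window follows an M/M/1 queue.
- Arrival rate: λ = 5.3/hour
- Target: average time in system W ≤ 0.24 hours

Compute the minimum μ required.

For M/M/1: W = 1/(μ-λ)
Need W ≤ 0.24, so 1/(μ-λ) ≤ 0.24
μ - λ ≥ 1/0.24 = 4.1667
μ ≥ 5.3 + 4.1667 = 9.4667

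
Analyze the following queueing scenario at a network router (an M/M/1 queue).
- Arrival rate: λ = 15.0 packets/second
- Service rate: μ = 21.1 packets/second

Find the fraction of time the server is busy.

Server utilization: ρ = λ/μ
ρ = 15.0/21.1 = 0.7109
The server is busy 71.09% of the time.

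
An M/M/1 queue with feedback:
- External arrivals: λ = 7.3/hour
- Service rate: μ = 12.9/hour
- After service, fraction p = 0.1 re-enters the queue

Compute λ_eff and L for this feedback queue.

Effective arrival rate: λ_eff = λ/(1-p) = 7.3/(1-0.1) = 7.3/0.90 = 8.1111
ρ = λ_eff/μ = 8.1111/12.9 = 0.62877
L = ρ/(1-ρ) = 0.62877/(1-0.62877) = 1.6937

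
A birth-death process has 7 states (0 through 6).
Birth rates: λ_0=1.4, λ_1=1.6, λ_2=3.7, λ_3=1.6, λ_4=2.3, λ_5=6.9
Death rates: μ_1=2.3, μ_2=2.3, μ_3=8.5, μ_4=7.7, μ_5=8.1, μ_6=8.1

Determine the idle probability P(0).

Ratios P(n)/P(0) = (λ₀···λₙ₋₁)/(μ₁···μₙ):
P(1)/P(0) = (1.4)/(2.3) = 0.60870
P(2)/P(0) = (1.4×1.6)/(2.3×2.3) = 0.42344
P(3)/P(0) = (1.4×1.6×3.7)/(2.3×2.3×8.5) = 0.18432
P(4)/P(0) = (1.4×1.6×3.7×1.6)/(2.3×2.3×8.5×7.7) = 0.038300
P(5)/P(0) = (1.4×1.6×3.7×1.6×2.3)/(2.3×2.3×8.5×7.7×8.1) = 0.010875
P(6)/P(0) = (1.4×1.6×3.7×1.6×2.3×6.9)/(2.3×2.3×8.5×7.7×8.1×8.1) = 0.0092643

Normalization: ∑ P(n) = 1
P(0) × (1.0000 + 0.60870 + 0.42344 + 0.18432 + 0.038300 + 0.010875 + 0.0092643) = 1
P(0) × 2.2749 = 1
P(0) = 1/2.2749 = 0.4396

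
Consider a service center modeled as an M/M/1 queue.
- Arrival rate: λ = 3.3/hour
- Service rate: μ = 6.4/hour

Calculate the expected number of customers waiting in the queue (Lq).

ρ = λ/μ = 3.3/6.4 = 0.5156
For M/M/1: Lq = λ²/(μ(μ-λ))
Lq = 10.89/(6.4 × 3.10)
Lq = 0.5489 customers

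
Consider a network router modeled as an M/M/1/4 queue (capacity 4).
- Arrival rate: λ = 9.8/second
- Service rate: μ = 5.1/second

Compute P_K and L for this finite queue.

ρ = λ/μ = 9.8/5.1 = 1.9216
P₀ = (1-ρ)/(1-ρ^(K+1)) = (1-1.9216)/(1-1.9216^5) = -0.9216/-25.2008 = 0.03657
P_K = P₀×ρ^K = 0.03657 × 1.9216^4 = 0.03657 × 13.6349 = 0.4986
Blocking probability P_4 = 0.4986 (49.86%)
L = ρ[1 - (K+1)ρ^K + Kρ^(K+1)] / [(1-ρ)(1-ρ^(K+1))]
L = 1.9216 × (1 - 5×13.6349 + 4×26.2008) / ((1 - 1.9216) × (1 - 26.2008)) = 3.1133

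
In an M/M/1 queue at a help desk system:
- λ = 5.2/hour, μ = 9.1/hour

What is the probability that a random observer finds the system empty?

ρ = λ/μ = 5.2/9.1 = 0.5714
P(0) = 1 - ρ = 1 - 0.5714 = 0.4286
The server is idle 42.86% of the time.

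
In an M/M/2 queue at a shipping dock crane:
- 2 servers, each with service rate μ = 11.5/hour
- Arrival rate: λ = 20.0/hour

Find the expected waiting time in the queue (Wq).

Traffic intensity: ρ = λ/(cμ) = 20.0/(2×11.5) = 0.8696
Since ρ = 0.8696 < 1, system is stable.
Offered load a = λ/μ = cρ = 20.0/11.5 = 1.7391
P₀ = [ Σₙ₌₀^1 aⁿ/n! + a^2/(2!(1-ρ)) ]⁻¹
Σ = a^0/0! + a^1/1! = 1.0000 + 1.7391 = 2.7391
a^2/(2!(1-ρ)) = 3.02457/(2 × 0.130435) = 11.5942
P₀ = 1/(2.7391 + 11.5942) = 0.06977
Lq = P₀·a^2·ρ / (2!(1-ρ)²) = 0.06976744 × 3.024575 × 0.8695652 / (2 × 0.01701323) = 5.3927
Wq = Lq/λ = 5.3927/20.0 = 0.2696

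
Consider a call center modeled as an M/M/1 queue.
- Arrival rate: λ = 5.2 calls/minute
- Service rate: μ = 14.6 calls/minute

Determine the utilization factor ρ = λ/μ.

Server utilization: ρ = λ/μ
ρ = 5.2/14.6 = 0.3562
The server is busy 35.62% of the time.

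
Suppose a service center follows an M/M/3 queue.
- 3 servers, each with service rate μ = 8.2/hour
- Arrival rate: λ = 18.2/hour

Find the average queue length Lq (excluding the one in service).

Traffic intensity: ρ = λ/(cμ) = 18.2/(3×8.2) = 0.7398
Since ρ = 0.7398 < 1, system is stable.
Offered load a = λ/μ = cρ = 18.2/8.2 = 2.2195
P₀ = [ Σₙ₌₀^2 aⁿ/n! + a^3/(3!(1-ρ)) ]⁻¹
Σ = a^0/0! + a^1/1! + a^2/2! = 1.0000 + 2.2195 + 2.4631 = 5.6826
a^3/(3!(1-ρ)) = 10.9338/(6 × 0.26016) = 7.0045
P₀ = 1/(5.6826 + 7.0045) = 0.07882
Lq = P₀·a^3·ρ / (3!(1-ρ)²) = 0.07882 × 10.9338 × 0.7398 / (6 × 0.06768) = 1.5700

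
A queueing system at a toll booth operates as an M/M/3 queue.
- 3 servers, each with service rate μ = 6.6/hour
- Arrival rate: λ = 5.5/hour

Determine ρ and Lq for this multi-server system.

Traffic intensity: ρ = λ/(cμ) = 5.5/(3×6.6) = 0.2778
Since ρ = 0.2778 < 1, system is stable.
Offered load a = λ/μ = cρ = 5.5/6.6 = 0.8333
P₀ = [ Σₙ₌₀^2 aⁿ/n! + a^3/(3!(1-ρ)) ]⁻¹
Σ = a^0/0! + a^1/1! + a^2/2! = 1.0000 + 0.83333 + 0.34722 = 2.1806
a^3/(3!(1-ρ)) = 0.57870/(6 × 0.72222) = 0.1335
P₀ = 1/(2.1806 + 0.1335) = 0.4321
Lq = P₀·a^3·ρ / (3!(1-ρ)²) = 0.4321 × 0.5787 × 0.2778 / (6 × 0.5216) = 0.02220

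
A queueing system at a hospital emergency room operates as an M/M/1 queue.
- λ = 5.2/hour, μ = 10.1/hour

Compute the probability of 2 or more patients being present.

ρ = λ/μ = 5.2/10.1 = 0.5149
P(N ≥ n) = ρⁿ
P(N ≥ 2) = 0.5149^2
P(N ≥ 2) = 0.2651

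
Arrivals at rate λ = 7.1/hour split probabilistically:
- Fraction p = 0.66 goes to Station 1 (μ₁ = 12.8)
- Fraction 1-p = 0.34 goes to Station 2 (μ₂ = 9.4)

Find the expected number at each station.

Effective rates: λ₁ = 7.1×0.66 = 4.686, λ₂ = 7.1×0.34 = 2.414
Station 1: ρ₁ = 4.686/12.8 = 0.3661, L₁ = ρ₁/(1-ρ₁) = 0.3661/(1-0.3661) = 0.5775
Station 2: ρ₂ = 2.414/9.4 = 0.2568, L₂ = ρ₂/(1-ρ₂) = 0.2568/(1-0.2568) = 0.3455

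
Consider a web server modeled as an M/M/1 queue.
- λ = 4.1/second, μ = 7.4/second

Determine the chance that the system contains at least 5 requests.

ρ = λ/μ = 4.1/7.4 = 0.55405
P(N ≥ n) = ρⁿ
P(N ≥ 5) = 0.55405^5
P(N ≥ 5) = 0.05221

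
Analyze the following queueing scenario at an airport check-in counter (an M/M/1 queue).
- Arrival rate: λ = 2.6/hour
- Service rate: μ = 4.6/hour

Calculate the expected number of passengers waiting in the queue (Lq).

ρ = λ/μ = 2.6/4.6 = 0.5652
For M/M/1: Lq = λ²/(μ(μ-λ))
Lq = 6.76/(4.6 × 2.00)
Lq = 0.7348 passengers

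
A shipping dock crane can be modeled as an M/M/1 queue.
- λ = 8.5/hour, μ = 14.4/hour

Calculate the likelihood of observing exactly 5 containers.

ρ = λ/μ = 8.5/14.4 = 0.5903
P(n) = (1-ρ)ρⁿ
P(5) = (1-0.5903) × 0.5903^5
P(5) = 0.4097 × 0.07167
P(5) = 0.02936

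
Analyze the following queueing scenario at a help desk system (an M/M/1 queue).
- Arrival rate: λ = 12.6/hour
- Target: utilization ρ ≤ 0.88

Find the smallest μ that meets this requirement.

ρ = λ/μ, so μ = λ/ρ
μ ≥ 12.6/0.88 = 14.3182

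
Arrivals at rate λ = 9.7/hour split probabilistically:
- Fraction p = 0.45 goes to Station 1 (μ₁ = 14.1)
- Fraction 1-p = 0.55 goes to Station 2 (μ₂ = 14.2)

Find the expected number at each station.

Effective rates: λ₁ = 9.7×0.45 = 4.365, λ₂ = 9.7×0.55 = 5.335
Station 1: ρ₁ = 4.365/14.1 = 0.3096, L₁ = ρ₁/(1-ρ₁) = 0.3096/(1-0.3096) = 0.4484
Station 2: ρ₂ = 5.335/14.2 = 0.3757, L₂ = ρ₂/(1-ρ₂) = 0.3757/(1-0.3757) = 0.6018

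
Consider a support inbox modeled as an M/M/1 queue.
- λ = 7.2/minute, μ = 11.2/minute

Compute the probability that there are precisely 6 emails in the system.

ρ = λ/μ = 7.2/11.2 = 0.6429
P(n) = (1-ρ)ρⁿ
P(6) = (1-0.6429) × 0.6429^6
P(6) = 0.3571 × 0.07061
P(6) = 0.02521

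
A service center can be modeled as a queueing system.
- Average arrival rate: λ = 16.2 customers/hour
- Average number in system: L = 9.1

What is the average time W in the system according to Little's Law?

Little's Law: L = λW, so W = L/λ
W = 9.1/16.2 = 0.5617 hours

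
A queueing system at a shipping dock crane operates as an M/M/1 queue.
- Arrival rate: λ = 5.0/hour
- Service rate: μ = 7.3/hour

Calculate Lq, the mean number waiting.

ρ = λ/μ = 5.0/7.3 = 0.6849
For M/M/1: Lq = λ²/(μ(μ-λ))
Lq = 25.00/(7.3 × 2.30)
Lq = 1.4890 containers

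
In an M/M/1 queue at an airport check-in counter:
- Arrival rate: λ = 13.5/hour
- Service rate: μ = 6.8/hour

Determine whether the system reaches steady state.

Stability requires ρ = λ/(cμ) < 1
ρ = 13.5/(1 × 6.8) = 13.5/6.80 = 1.9853
Since 1.9853 ≥ 1, the system is UNSTABLE.
Queue grows without bound. Need μ > λ = 13.5.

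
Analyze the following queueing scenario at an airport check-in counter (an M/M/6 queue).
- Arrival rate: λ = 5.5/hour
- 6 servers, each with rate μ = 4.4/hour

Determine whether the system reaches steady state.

Stability requires ρ = λ/(cμ) < 1
ρ = 5.5/(6 × 4.4) = 5.5/26.40 = 0.2083
Since 0.2083 < 1, the system is STABLE.
The servers are busy 20.83% of the time.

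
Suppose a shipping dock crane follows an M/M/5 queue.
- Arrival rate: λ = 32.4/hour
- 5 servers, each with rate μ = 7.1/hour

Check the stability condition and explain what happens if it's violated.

Stability requires ρ = λ/(cμ) < 1
ρ = 32.4/(5 × 7.1) = 32.4/35.50 = 0.9127
Since 0.9127 < 1, the system is STABLE.
The servers are busy 91.27% of the time.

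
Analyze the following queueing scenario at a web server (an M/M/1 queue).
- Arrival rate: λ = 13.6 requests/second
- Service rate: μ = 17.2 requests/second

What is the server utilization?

Server utilization: ρ = λ/μ
ρ = 13.6/17.2 = 0.7907
The server is busy 79.07% of the time.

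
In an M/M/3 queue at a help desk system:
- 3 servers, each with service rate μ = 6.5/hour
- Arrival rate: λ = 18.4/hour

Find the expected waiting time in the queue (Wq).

Traffic intensity: ρ = λ/(cμ) = 18.4/(3×6.5) = 0.9436
Since ρ = 0.9436 < 1, system is stable.
Offered load a = λ/μ = cρ = 18.4/6.5 = 2.8308
P₀ = [ Σₙ₌₀^2 aⁿ/n! + a^3/(3!(1-ρ)) ]⁻¹
Σ = a^0/0! + a^1/1! + a^2/2! = 1.0000 + 2.8308 + 4.0066 = 7.8374
a^3/(3!(1-ρ)) = 22.68367/(6 × 0.05641026) = 67.0199
P₀ = 1/(7.8374 + 67.0199) = 0.01336
Lq = P₀·a^3·ρ / (3!(1-ρ)²) = 0.01335874 × 22.68367 × 0.9435897 / (6 × 0.003182117) = 14.9760
Wq = Lq/λ = 14.9760/18.4 = 0.8139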